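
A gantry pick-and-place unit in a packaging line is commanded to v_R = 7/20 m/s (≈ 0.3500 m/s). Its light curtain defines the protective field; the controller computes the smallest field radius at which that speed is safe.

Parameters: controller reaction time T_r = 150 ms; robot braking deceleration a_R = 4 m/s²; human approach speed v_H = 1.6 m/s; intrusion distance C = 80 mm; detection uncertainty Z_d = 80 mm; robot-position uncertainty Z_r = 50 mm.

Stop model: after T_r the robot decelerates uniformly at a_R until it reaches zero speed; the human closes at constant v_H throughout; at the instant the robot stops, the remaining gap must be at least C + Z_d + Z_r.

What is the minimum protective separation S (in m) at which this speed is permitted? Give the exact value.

braking lasts T_s = (7/20)/4 = 0.0875 s
robot covers v_R·T_r = 0.3500·0.1500 = 0.0525 m before braking
robot covers 0.3500·0.0875 − ½·4.0000·0.0875² = 0.0153 m while stopping
person approaches 1.6000·(0.1500+0.0875) = 0.3800 m
margins: 0.0800+0.0800+0.0500 = 0.2100 m
S_min ≈ 0.0525+0.0153+0.3800+0.2100  ⇒  S_min = 421/640 m

S_min = 421/640 m = 0.6578 m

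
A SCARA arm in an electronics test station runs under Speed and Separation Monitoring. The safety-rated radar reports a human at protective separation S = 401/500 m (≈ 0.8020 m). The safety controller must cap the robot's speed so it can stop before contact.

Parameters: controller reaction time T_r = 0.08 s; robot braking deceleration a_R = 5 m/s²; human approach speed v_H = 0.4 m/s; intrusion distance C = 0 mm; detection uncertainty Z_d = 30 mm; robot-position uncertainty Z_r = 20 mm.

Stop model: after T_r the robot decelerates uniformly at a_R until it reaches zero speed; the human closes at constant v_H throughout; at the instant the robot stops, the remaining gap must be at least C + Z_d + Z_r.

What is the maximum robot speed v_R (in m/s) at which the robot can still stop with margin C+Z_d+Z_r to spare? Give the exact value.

at the boundary: (1/10)·v² + (4/25)·v + (-18/25) = 0
  disc = (4/25)² − 4·(1/10)·(-18/25) = 196/625 ; √disc = 14/25
  v_R = (−(4/25) + 14/25) / (2·(1/10)) = 2 m/s
check:
braking lasts T_s = 2/5 = 0.4000 s
robot in T_r: 2.0000·0.0800 = 0.1600 m
robot under decel: 2.0000²/(2·5.0000) = 0.4000 m
human over T_r+T_s: 0.4000·(0.0800+0.4000) = 0.1920 m
residual clearance needed = 0.0000+0.0300+0.0200 = 0.0500 m
sum ≈ 0.1600+0.4000+0.1920+0.0500 ≈ 0.8020 m = S ✓

v_R_max = 2 m/s = 2.0000 m/s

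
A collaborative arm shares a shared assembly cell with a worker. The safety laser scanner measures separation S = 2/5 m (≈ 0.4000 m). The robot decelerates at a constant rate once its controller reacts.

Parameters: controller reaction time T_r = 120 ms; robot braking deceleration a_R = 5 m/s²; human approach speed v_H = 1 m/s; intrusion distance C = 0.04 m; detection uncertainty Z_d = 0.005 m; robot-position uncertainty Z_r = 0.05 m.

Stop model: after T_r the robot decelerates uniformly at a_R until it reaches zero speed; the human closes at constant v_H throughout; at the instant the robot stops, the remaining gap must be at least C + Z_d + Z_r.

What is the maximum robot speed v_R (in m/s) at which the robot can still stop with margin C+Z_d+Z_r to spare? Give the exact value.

quadratic (1/10)·v² + (8/25)·v + (-37/200) = 0
  disc = (8/25)² − 4·(1/10)·(-37/200) = 441/2500 ; √disc = 21/50
  v_R = (−(8/25) + 21/50) / (2·(1/10)) = 1/2 m/s
check:
T_s = v_R/a_R = (1/2)/5 = 0.1000 s
reaction-phase robot travel = 0.5000·0.1200 = 0.0600 m
robot under decel: 0.5000²/(2·5.0000) = 0.0250 m
person approaches 1.0000·(0.1200+0.1000) = 0.2200 m
residual clearance needed = 0.0400+0.0050+0.0500 = 0.0950 m
sum ≈ 0.0600+0.0250+0.2200+0.0950 ≈ 0.4000 m = S ✓

v_R_max = 1/2 m/s = 0.5000 m/s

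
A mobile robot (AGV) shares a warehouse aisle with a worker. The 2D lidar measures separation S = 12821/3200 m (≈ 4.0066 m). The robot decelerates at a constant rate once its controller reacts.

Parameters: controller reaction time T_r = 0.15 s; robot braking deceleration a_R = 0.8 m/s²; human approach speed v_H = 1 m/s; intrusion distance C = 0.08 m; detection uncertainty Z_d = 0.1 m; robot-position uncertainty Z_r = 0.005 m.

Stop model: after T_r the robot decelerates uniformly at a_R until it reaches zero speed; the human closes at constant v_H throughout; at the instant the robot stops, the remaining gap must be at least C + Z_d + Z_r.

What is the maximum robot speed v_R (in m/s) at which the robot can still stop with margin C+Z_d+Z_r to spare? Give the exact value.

v_R_max = 31/20 m/s = 1.5500 m/s

collect terms ⇒ (5/8)·v_R² + (7/5)·v_R + (-11749/3200) = 0
  disc = (7/5)² − 4·(5/8)·(-11749/3200) = 71289/6400 ; √disc = 267/80
  v_R = (−(7/5) + 267/80) / (2·(5/8)) = 31/20 m/s
check:
T_s = v_R/a_R = (31/20)/(4/5) = 1.9375 s
robot in T_r: 1.5500·0.1500 = 0.2325 m
braking distance = 1.5500²/(2·0.8000) = 1.5016 m
human closes 1.0000·2.0875 = 2.0875 m
residual clearance needed = 0.0800+0.1000+0.0050 = 0.1850 m
sum ≈ 0.2325+1.5016+2.0875+0.1850 ≈ 4.0066 m = S ✓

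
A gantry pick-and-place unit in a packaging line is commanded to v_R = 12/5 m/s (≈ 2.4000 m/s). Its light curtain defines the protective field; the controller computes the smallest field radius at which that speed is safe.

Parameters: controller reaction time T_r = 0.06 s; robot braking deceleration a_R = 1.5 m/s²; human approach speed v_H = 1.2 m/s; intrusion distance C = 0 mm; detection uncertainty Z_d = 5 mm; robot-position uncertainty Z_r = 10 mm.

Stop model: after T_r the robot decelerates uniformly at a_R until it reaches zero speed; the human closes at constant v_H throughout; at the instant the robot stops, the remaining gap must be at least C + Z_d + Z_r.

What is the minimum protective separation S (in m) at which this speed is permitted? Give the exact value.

braking lasts T_s = (12/5)/(3/2) = 1.6000 s
robot in T_r: 2.4000·0.0600 = 0.1440 m
robot covers 2.4000·1.6000 − ½·1.5000·1.6000² = 1.9200 m while stopping
person approaches 1.2000·(0.0600+1.6000) = 1.9920 m
C+Z_d+Z_r = 0.0000+0.0050+0.0100 = 0.0150 m
S_min ≈ 0.1440+1.9200+1.9920+0.0150  ⇒  S_min = 4071/1000 m

S_min = 4071/1000 m = 4.0710 m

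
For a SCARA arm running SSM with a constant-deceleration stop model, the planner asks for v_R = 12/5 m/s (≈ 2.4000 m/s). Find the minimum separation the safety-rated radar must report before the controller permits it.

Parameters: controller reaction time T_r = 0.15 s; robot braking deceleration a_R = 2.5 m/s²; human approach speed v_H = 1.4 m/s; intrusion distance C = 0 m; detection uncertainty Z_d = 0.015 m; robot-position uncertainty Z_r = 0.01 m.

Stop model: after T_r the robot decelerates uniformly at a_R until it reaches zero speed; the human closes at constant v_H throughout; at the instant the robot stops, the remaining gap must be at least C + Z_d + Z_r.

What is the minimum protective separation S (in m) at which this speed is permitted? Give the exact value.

S_min = 3091/1000 m = 3.0910 m

T_s = v_R/a_R = (12/5)/(5/2) = 0.9600 s
robot in T_r: 2.4000·0.1500 = 0.3600 m
braking distance = 2.4000²/(2·2.5000) = 1.1520 m
person approaches 1.4000·(0.1500+0.9600) = 1.5540 m
residual clearance needed = 0.0000+0.0150+0.0100 = 0.0250 m
S_min ≈ 0.3600+1.1520+1.5540+0.0250  ⇒  S_min = 3091/1000 m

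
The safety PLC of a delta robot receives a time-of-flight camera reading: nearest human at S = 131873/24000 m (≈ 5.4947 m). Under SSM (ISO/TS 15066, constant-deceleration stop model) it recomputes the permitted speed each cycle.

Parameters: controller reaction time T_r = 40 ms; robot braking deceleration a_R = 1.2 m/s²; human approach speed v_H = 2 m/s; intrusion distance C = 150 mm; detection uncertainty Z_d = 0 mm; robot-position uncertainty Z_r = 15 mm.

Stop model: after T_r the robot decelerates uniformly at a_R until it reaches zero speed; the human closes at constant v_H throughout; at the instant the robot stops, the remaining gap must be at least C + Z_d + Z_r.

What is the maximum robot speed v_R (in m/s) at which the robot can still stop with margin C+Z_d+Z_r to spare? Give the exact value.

v_R_max = 41/20 m/s = 2.0500 m/s

quadratic (5/12)·v² + (128/75)·v + (-125993/24000) = 0
  disc = (128/75)² − 4·(5/12)·(-125993/24000) = 466489/40000 ; √disc = 683/200
  v_R = (−(128/75) + 683/200) / (2·(5/12)) = 41/20 m/s
check:
T_s = v_R/a_R = (41/20)/(6/5) = 1.7083 s
robot in T_r: 2.0500·0.0400 = 0.0820 m
braking distance = 2.0500²/(2·1.2000) = 1.7510 m
person approaches 2.0000·(0.0400+1.7083) = 3.4967 m
C+Z_d+Z_r = 0.1500+0.0000+0.0150 = 0.1650 m
sum ≈ 0.0820+1.7510+3.4967+0.1650 ≈ 5.4947 m = S ✓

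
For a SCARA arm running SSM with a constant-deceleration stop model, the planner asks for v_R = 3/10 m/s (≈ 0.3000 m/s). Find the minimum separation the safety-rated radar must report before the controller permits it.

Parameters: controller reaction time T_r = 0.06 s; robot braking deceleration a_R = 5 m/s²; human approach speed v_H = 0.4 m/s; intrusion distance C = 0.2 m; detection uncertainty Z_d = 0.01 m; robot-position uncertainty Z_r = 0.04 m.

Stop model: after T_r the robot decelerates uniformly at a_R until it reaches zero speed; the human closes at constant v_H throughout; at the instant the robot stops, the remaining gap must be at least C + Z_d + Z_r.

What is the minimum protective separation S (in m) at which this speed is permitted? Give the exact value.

S_min = 13/40 m = 0.3250 m

stop time T_s = (3/10)/5 = 0.0600 s
robot covers v_R·T_r = 0.3000·0.0600 = 0.0180 m before braking
robot under decel: 0.3000²/(2·5.0000) = 0.0090 m
human over T_r+T_s: 0.4000·(0.0600+0.0600) = 0.0480 m
C+Z_d+Z_r = 0.2000+0.0100+0.0400 = 0.2500 m
S_min ≈ 0.0180+0.0090+0.0480+0.2500  ⇒  S_min = 13/40 m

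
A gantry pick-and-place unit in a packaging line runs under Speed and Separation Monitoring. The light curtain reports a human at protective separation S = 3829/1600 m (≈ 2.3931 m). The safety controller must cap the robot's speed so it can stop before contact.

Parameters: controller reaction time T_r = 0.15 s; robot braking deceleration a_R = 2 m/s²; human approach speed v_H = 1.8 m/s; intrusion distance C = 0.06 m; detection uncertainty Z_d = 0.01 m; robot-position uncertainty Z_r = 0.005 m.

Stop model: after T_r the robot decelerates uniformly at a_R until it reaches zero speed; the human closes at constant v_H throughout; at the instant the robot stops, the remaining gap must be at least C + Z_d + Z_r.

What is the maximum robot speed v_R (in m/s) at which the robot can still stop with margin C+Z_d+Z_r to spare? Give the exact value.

quadratic (1/4)·v² + (21/20)·v + (-3277/1600) = 0
  disc = (21/20)² − 4·(1/4)·(-3277/1600) = 5041/1600 ; √disc = 71/40
  v_R = (−(21/20) + 71/40) / (2·(1/4)) = 29/20 m/s
check:
T_s = v_R/a_R = (29/20)/2 = 0.7250 s
robot covers v_R·T_r = 1.4500·0.1500 = 0.2175 m before braking
robot covers 1.4500·0.7250 − ½·2.0000·0.7250² = 0.5256 m while stopping
person approaches 1.8000·(0.1500+0.7250) = 1.5750 m
margins: 0.0600+0.0100+0.0050 = 0.0750 m
sum ≈ 0.2175+0.5256+1.5750+0.0750 ≈ 2.3931 m = S ✓

v_R_max = 29/20 m/s = 1.4500 m/s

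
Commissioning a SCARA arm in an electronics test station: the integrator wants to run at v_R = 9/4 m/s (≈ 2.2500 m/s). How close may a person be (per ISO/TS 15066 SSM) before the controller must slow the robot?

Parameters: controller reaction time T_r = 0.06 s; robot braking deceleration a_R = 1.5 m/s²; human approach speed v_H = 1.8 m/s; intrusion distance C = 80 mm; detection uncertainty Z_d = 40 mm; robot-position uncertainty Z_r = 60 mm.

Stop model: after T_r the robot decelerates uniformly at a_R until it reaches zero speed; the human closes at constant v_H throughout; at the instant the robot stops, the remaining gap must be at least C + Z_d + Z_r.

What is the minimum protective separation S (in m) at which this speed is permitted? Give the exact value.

braking lasts T_s = (9/4)/(3/2) = 1.5000 s
robot in T_r: 2.2500·0.0600 = 0.1350 m
braking distance = 2.2500²/(2·1.5000) = 1.6875 m
human over T_r+T_s: 1.8000·(0.0600+1.5000) = 2.8080 m
margins: 0.0800+0.0400+0.0600 = 0.1800 m
S_min ≈ 0.1350+1.6875+2.8080+0.1800  ⇒  S_min = 9621/2000 m

S_min = 9621/2000 m = 4.8105 m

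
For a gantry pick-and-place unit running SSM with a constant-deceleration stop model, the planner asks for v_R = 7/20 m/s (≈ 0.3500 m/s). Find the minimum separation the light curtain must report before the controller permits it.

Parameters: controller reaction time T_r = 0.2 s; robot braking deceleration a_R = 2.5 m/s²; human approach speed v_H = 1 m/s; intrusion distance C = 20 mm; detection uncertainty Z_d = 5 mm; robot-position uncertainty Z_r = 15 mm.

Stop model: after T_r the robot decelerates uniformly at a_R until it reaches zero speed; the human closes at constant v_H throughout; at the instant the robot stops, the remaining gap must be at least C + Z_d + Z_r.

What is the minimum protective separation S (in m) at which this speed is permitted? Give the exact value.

T_s = v_R/a_R = (7/20)/(5/2) = 0.1400 s
robot covers v_R·T_r = 0.3500·0.2000 = 0.0700 m before braking
robot covers 0.3500·0.1400 − ½·2.5000·0.1400² = 0.0245 m while stopping
person approaches 1.0000·(0.2000+0.1400) = 0.3400 m
C+Z_d+Z_r = 0.0200+0.0050+0.0150 = 0.0400 m
S_min ≈ 0.0700+0.0245+0.3400+0.0400  ⇒  S_min = 949/2000 m

S_min = 949/2000 m = 0.4745 m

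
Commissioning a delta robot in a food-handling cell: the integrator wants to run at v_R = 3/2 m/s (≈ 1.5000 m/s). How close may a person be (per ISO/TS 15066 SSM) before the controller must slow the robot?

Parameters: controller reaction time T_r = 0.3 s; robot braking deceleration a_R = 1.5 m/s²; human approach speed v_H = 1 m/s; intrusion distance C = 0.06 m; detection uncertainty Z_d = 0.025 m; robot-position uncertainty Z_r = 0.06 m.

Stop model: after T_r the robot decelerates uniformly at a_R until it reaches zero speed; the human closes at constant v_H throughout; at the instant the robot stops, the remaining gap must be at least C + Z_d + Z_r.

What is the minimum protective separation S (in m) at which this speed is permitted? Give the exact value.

S_min = 529/200 m = 2.6450 m

braking lasts T_s = (3/2)/(3/2) = 1.0000 s
reaction-phase robot travel = 1.5000·0.3000 = 0.4500 m
robot under decel: 1.5000²/(2·1.5000) = 0.7500 m
person approaches 1.0000·(0.3000+1.0000) = 1.3000 m
residual clearance needed = 0.0600+0.0250+0.0600 = 0.1450 m
S_min ≈ 0.4500+0.7500+1.3000+0.1450  ⇒  S_min = 529/200 m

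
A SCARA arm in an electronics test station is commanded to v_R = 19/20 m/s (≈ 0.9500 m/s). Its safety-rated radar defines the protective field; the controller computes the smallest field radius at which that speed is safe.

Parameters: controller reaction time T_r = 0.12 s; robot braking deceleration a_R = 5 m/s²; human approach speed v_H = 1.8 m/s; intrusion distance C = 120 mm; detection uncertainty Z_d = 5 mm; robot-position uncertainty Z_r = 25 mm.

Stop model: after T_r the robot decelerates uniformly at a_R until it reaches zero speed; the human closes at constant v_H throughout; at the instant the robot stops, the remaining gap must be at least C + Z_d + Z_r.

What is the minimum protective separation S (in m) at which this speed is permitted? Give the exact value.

S_min = 3649/4000 m = 0.9123 m

T_s = v_R/a_R = (19/20)/5 = 0.1900 s
robot in T_r: 0.9500·0.1200 = 0.1140 m
robot under decel: 0.9500²/(2·5.0000) = 0.0902 m
human over T_r+T_s: 1.8000·(0.1200+0.1900) = 0.5580 m
C+Z_d+Z_r = 0.1200+0.0050+0.0250 = 0.1500 m
S_min ≈ 0.1140+0.0902+0.5580+0.1500  ⇒  S_min = 3649/4000 m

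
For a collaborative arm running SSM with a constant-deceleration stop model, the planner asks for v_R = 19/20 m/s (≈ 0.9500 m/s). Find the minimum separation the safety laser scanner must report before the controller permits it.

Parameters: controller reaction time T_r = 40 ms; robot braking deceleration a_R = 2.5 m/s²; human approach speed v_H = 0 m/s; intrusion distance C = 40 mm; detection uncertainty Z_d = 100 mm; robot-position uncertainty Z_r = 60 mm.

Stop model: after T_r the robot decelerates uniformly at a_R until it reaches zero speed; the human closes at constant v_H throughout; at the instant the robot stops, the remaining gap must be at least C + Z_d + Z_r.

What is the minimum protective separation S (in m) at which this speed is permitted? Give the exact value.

braking lasts T_s = (19/20)/(5/2) = 0.3800 s
robot in T_r: 0.9500·0.0400 = 0.0380 m
robot covers 0.9500·0.3800 − ½·2.5000·0.3800² = 0.1805 m while stopping
person approaches 0.0000·(0.0400+0.3800) = 0.0000 m
C+Z_d+Z_r = 0.0400+0.1000+0.0600 = 0.2000 m
S_min ≈ 0.0380+0.1805+0.0000+0.2000  ⇒  S_min = 837/2000 m

S_min = 837/2000 m = 0.4185 m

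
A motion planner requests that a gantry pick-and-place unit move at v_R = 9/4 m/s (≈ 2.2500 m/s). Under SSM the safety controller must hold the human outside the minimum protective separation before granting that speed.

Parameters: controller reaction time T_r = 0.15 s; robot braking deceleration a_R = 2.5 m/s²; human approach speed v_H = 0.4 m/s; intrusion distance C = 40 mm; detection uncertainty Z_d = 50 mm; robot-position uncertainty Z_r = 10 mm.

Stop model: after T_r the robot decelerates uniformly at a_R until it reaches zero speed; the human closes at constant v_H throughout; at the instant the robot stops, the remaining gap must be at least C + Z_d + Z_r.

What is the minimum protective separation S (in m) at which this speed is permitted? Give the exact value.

S_min = 187/100 m = 1.8700 m

T_s = v_R/a_R = (9/4)/(5/2) = 0.9000 s
reaction-phase robot travel = 2.2500·0.1500 = 0.3375 m
robot covers 2.2500·0.9000 − ½·2.5000·0.9000² = 1.0125 m while stopping
human closes 0.4000·1.0500 = 0.4200 m
margins: 0.0400+0.0500+0.0100 = 0.1000 m
S_min ≈ 0.3375+1.0125+0.4200+0.1000  ⇒  S_min = 187/100 m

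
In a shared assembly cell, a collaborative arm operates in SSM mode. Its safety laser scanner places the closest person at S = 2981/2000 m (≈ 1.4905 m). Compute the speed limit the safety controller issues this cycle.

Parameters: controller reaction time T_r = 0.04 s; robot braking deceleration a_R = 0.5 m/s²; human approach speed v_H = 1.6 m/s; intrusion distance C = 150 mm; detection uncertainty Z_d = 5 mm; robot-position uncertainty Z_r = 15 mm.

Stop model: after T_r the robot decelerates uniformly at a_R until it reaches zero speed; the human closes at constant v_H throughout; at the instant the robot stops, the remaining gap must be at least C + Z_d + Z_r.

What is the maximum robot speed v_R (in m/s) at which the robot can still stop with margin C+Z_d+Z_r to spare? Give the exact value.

collect terms ⇒ (1)·v_R² + (81/25)·v_R + (-2513/2000) = 0
  disc = (81/25)² − 4·(1)·(-2513/2000) = 38809/2500 ; √disc = 197/50
  v_R = (−(81/25) + 197/50) / (2·(1)) = 7/20 m/s
check:
stop time T_s = (7/20)/(1/2) = 0.7000 s
reaction-phase robot travel = 0.3500·0.0400 = 0.0140 m
braking distance = 0.3500²/(2·0.5000) = 0.1225 m
human over T_r+T_s: 1.6000·(0.0400+0.7000) = 1.1840 m
margins: 0.1500+0.0050+0.0150 = 0.1700 m
sum ≈ 0.0140+0.1225+1.1840+0.1700 ≈ 1.4905 m = S ✓

v_R_max = 7/20 m/s = 0.3500 m/s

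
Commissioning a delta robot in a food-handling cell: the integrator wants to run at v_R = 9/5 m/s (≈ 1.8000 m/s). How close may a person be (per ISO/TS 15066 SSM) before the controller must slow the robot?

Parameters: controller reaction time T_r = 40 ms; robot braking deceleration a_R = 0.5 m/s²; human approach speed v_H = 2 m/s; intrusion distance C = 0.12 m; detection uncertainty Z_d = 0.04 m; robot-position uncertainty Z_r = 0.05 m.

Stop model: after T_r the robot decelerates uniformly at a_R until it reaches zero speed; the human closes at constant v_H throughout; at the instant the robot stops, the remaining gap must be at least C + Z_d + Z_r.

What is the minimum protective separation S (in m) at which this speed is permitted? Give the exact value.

S_min = 5401/500 m = 10.8020 m

braking lasts T_s = (9/5)/(1/2) = 3.6000 s
robot in T_r: 1.8000·0.0400 = 0.0720 m
braking distance = 1.8000²/(2·0.5000) = 3.2400 m
human closes 2.0000·3.6400 = 7.2800 m
residual clearance needed = 0.1200+0.0400+0.0500 = 0.2100 m
S_min ≈ 0.0720+3.2400+7.2800+0.2100  ⇒  S_min = 5401/500 m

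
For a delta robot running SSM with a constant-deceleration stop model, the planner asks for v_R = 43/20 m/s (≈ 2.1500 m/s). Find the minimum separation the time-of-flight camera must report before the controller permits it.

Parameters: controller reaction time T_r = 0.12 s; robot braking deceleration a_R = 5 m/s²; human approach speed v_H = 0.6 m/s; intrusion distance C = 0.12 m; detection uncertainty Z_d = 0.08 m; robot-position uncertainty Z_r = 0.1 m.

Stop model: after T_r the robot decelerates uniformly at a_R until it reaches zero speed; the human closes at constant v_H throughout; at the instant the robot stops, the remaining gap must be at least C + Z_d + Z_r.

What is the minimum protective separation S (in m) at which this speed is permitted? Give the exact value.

stop time T_s = (43/20)/5 = 0.4300 s
robot covers v_R·T_r = 2.1500·0.1200 = 0.2580 m before braking
robot covers 2.1500·0.4300 − ½·5.0000·0.4300² = 0.4622 m while stopping
person approaches 0.6000·(0.1200+0.4300) = 0.3300 m
margins: 0.1200+0.0800+0.1000 = 0.3000 m
S_min ≈ 0.2580+0.4622+0.3300+0.3000  ⇒  S_min = 5401/4000 m

S_min = 5401/4000 m = 1.3502 m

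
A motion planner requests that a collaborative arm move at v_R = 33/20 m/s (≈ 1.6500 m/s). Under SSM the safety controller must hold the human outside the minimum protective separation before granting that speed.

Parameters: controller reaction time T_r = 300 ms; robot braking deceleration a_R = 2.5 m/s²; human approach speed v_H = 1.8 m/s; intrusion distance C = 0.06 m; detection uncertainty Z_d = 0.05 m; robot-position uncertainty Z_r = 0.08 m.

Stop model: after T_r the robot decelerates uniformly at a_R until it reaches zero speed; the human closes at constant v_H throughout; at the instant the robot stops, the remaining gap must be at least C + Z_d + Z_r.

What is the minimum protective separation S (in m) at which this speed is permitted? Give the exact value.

S_min = 1183/400 m = 2.9575 m

T_s = v_R/a_R = (33/20)/(5/2) = 0.6600 s
robot in T_r: 1.6500·0.3000 = 0.4950 m
braking distance = 1.6500²/(2·2.5000) = 0.5445 m
human over T_r+T_s: 1.8000·(0.3000+0.6600) = 1.7280 m
residual clearance needed = 0.0600+0.0500+0.0800 = 0.1900 m
S_min ≈ 0.4950+0.5445+1.7280+0.1900  ⇒  S_min = 1183/400 m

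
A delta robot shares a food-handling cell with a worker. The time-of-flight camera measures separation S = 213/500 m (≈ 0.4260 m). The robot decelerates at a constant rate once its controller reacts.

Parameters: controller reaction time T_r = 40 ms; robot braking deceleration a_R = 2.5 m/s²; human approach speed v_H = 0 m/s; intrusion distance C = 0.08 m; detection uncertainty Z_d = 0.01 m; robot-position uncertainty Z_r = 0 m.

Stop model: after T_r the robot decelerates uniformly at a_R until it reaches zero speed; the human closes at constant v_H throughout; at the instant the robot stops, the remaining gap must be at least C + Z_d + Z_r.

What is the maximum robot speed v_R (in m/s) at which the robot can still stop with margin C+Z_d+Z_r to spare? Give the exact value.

v_R_max = 6/5 m/s = 1.2000 m/s

collect terms ⇒ (1/5)·v_R² + (1/25)·v_R + (-42/125) = 0
  disc = (1/25)² − 4·(1/5)·(-42/125) = 169/625 ; √disc = 13/25
  v_R = (−(1/25) + 13/25) / (2·(1/5)) = 6/5 m/s
check:
braking lasts T_s = (6/5)/(5/2) = 0.4800 s
robot in T_r: 1.2000·0.0400 = 0.0480 m
braking distance = 1.2000²/(2·2.5000) = 0.2880 m
person approaches 0.0000·(0.0400+0.4800) = 0.0000 m
margins: 0.0800+0.0100+0.0000 = 0.0900 m
sum ≈ 0.0480+0.2880+0.0000+0.0900 ≈ 0.4260 m = S ✓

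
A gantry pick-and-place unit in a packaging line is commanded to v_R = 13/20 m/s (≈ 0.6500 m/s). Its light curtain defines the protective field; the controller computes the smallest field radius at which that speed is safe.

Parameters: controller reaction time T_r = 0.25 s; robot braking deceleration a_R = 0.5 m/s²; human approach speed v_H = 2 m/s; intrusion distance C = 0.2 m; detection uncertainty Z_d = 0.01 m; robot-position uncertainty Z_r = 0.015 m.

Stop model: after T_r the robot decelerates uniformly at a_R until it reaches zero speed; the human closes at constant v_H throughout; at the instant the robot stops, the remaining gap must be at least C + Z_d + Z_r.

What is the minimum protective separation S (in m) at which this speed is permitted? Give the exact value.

S_min = 391/100 m = 3.9100 m

braking lasts T_s = (13/20)/(1/2) = 1.3000 s
reaction-phase robot travel = 0.6500·0.2500 = 0.1625 m
robot under decel: 0.6500²/(2·0.5000) = 0.4225 m
human over T_r+T_s: 2.0000·(0.2500+1.3000) = 3.1000 m
margins: 0.2000+0.0100+0.0150 = 0.2250 m
S_min ≈ 0.1625+0.4225+3.1000+0.2250  ⇒  S_min = 391/100 m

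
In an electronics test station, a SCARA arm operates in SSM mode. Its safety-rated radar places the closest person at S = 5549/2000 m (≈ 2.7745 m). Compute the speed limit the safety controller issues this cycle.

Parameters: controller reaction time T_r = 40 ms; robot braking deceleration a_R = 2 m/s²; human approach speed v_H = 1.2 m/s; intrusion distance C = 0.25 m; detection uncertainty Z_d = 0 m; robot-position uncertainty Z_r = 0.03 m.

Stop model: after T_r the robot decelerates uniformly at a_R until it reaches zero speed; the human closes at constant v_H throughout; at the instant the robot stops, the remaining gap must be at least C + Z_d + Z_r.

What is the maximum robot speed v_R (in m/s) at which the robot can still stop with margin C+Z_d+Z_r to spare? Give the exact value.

quadratic (1/4)·v² + (16/25)·v + (-4893/2000) = 0
  disc = (16/25)² − 4·(1/4)·(-4893/2000) = 28561/10000 ; √disc = 169/100
  v_R = (−(16/25) + 169/100) / (2·(1/4)) = 21/10 m/s
check:
braking lasts T_s = (21/10)/2 = 1.0500 s
robot covers v_R·T_r = 2.1000·0.0400 = 0.0840 m before braking
robot covers 2.1000·1.0500 − ½·2.0000·1.0500² = 1.1025 m while stopping
human closes 1.2000·1.0900 = 1.3080 m
residual clearance needed = 0.2500+0.0000+0.0300 = 0.2800 m
sum ≈ 0.0840+1.1025+1.3080+0.2800 ≈ 2.7745 m = S ✓

v_R_max = 21/10 m/s = 2.1000 m/s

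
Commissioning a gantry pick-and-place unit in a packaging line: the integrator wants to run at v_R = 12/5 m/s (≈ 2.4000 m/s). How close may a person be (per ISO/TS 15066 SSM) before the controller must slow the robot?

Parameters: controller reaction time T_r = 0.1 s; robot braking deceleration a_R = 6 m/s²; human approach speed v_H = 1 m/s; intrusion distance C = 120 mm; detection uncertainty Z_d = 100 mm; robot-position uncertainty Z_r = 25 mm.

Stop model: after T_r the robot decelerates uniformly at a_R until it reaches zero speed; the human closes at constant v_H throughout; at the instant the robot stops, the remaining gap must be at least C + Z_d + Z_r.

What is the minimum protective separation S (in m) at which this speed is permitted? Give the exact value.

T_s = v_R/a_R = (12/5)/6 = 0.4000 s
robot in T_r: 2.4000·0.1000 = 0.2400 m
robot under decel: 2.4000²/(2·6.0000) = 0.4800 m
human over T_r+T_s: 1.0000·(0.1000+0.4000) = 0.5000 m
residual clearance needed = 0.1200+0.1000+0.0250 = 0.2450 m
S_min ≈ 0.2400+0.4800+0.5000+0.2450  ⇒  S_min = 293/200 m

S_min = 293/200 m = 1.4650 m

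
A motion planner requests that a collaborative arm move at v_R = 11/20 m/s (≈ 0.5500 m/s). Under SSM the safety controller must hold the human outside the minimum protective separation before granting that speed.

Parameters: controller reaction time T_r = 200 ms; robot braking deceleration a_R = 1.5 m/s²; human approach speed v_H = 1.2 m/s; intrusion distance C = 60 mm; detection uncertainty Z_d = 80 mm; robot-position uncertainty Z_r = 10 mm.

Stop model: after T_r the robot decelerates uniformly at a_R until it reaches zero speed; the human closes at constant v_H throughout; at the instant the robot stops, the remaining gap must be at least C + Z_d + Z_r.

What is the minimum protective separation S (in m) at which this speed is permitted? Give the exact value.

stop time T_s = (11/20)/(3/2) = 0.3667 s
robot in T_r: 0.5500·0.2000 = 0.1100 m
braking distance = 0.5500²/(2·1.5000) = 0.1008 m
human closes 1.2000·0.5667 = 0.6800 m
C+Z_d+Z_r = 0.0600+0.0800+0.0100 = 0.1500 m
S_min ≈ 0.1100+0.1008+0.6800+0.1500  ⇒  S_min = 1249/1200 m

S_min = 1249/1200 m = 1.0408 m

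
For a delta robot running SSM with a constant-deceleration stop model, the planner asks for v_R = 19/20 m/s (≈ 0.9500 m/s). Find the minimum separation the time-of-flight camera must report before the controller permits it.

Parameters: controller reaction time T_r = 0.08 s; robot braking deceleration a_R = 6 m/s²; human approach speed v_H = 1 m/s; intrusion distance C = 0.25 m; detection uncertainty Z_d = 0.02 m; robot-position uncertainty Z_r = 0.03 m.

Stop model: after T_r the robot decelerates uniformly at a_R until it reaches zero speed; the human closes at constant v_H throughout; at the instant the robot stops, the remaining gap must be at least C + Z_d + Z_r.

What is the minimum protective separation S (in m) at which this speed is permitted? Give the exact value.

braking lasts T_s = (19/20)/6 = 0.1583 s
reaction-phase robot travel = 0.9500·0.0800 = 0.0760 m
robot covers 0.9500·0.1583 − ½·6.0000·0.1583² = 0.0752 m while stopping
human over T_r+T_s: 1.0000·(0.0800+0.1583) = 0.2383 m
C+Z_d+Z_r = 0.2500+0.0200+0.0300 = 0.3000 m
S_min ≈ 0.0760+0.0752+0.2383+0.3000  ⇒  S_min = 16549/24000 m

S_min = 16549/24000 m = 0.6895 m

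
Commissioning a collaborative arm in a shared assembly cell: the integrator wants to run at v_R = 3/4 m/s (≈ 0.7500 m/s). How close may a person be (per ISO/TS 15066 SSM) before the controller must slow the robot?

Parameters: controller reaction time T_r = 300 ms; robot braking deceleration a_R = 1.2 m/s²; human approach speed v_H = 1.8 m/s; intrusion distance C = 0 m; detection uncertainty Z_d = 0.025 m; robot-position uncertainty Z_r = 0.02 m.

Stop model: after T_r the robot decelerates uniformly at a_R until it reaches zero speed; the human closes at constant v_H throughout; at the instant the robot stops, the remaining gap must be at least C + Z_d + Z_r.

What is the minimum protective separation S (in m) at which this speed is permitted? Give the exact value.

stop time T_s = (3/4)/(6/5) = 0.6250 s
reaction-phase robot travel = 0.7500·0.3000 = 0.2250 m
robot covers 0.7500·0.6250 − ½·1.2000·0.6250² = 0.2344 m while stopping
person approaches 1.8000·(0.3000+0.6250) = 1.6650 m
residual clearance needed = 0.0000+0.0250+0.0200 = 0.0450 m
S_min ≈ 0.2250+0.2344+1.6650+0.0450  ⇒  S_min = 3471/1600 m

S_min = 3471/1600 m = 2.1694 m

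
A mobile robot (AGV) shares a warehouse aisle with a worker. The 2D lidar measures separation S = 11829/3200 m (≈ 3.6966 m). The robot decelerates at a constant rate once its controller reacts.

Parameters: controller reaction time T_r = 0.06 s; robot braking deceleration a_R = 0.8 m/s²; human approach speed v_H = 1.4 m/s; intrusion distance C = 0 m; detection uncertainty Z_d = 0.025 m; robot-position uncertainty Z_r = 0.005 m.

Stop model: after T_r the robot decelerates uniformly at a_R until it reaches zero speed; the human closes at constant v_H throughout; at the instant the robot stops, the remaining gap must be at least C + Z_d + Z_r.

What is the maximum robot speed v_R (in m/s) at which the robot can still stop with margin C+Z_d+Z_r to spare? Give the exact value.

v_R_max = 27/20 m/s = 1.3500 m/s

collect terms ⇒ (5/8)·v_R² + (181/100)·v_R + (-57321/16000) = 0
  disc = (181/100)² − 4·(5/8)·(-57321/16000) = 1957201/160000 ; √disc = 1399/400
  v_R = (−(181/100) + 1399/400) / (2·(5/8)) = 27/20 m/s
check:
T_s = v_R/a_R = (27/20)/(4/5) = 1.6875 s
robot in T_r: 1.3500·0.0600 = 0.0810 m
robot covers 1.3500·1.6875 − ½·0.8000·1.6875² = 1.1391 m while stopping
human over T_r+T_s: 1.4000·(0.0600+1.6875) = 2.4465 m
C+Z_d+Z_r = 0.0000+0.0250+0.0050 = 0.0300 m
sum ≈ 0.0810+1.1391+2.4465+0.0300 ≈ 3.6966 m = S ✓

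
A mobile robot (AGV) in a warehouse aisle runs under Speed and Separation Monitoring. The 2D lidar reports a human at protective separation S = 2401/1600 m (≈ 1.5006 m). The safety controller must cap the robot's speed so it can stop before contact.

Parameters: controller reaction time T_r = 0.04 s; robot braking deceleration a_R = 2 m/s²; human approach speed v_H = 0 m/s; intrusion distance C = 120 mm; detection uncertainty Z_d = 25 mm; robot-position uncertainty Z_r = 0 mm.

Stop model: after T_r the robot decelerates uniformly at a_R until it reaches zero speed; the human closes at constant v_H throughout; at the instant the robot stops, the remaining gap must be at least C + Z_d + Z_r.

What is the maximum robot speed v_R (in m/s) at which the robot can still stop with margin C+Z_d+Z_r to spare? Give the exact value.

at the boundary: (1/4)·v² + (1/25)·v + (-2169/1600) = 0
  disc = (1/25)² − 4·(1/4)·(-2169/1600) = 54289/40000 ; √disc = 233/200
  v_R = (−(1/25) + 233/200) / (2·(1/4)) = 9/4 m/s
check:
T_s = v_R/a_R = (9/4)/2 = 1.1250 s
robot covers v_R·T_r = 2.2500·0.0400 = 0.0900 m before braking
robot under decel: 2.2500²/(2·2.0000) = 1.2656 m
human over T_r+T_s: 0.0000·(0.0400+1.1250) = 0.0000 m
C+Z_d+Z_r = 0.1200+0.0250+0.0000 = 0.1450 m
sum ≈ 0.0900+1.2656+0.0000+0.1450 ≈ 1.5006 m = S ✓

v_R_max = 9/4 m/s = 2.2500 m/s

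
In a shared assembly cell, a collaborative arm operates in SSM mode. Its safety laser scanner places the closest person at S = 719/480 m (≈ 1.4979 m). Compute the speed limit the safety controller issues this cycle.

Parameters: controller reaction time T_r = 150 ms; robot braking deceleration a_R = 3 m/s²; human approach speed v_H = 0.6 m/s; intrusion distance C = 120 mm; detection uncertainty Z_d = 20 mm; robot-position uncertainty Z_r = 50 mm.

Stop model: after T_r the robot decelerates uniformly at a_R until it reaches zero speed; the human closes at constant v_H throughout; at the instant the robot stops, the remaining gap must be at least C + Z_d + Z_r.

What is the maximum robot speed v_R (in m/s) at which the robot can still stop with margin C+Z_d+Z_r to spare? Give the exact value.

v_R_max = 37/20 m/s = 1.8500 m/s

quadratic (1/6)·v² + (7/20)·v + (-2923/2400) = 0
  disc = (7/20)² − 4·(1/6)·(-2923/2400) = 841/900 ; √disc = 29/30
  v_R = (−(7/20) + 29/30) / (2·(1/6)) = 37/20 m/s
check:
T_s = v_R/a_R = (37/20)/3 = 0.6167 s
robot in T_r: 1.8500·0.1500 = 0.2775 m
robot covers 1.8500·0.6167 − ½·3.0000·0.6167² = 0.5704 m while stopping
human closes 0.6000·0.7667 = 0.4600 m
margins: 0.1200+0.0200+0.0500 = 0.1900 m
sum ≈ 0.2775+0.5704+0.4600+0.1900 ≈ 1.4979 m = S ✓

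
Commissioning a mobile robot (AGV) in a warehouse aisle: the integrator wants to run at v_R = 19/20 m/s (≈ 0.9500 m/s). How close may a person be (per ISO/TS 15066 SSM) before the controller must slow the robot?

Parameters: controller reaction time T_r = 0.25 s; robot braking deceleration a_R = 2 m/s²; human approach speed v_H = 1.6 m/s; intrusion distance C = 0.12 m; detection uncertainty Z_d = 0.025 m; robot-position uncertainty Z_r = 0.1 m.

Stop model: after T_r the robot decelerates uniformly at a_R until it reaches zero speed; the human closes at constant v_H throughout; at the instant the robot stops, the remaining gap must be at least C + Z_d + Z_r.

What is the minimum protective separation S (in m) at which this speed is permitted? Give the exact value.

braking lasts T_s = (19/20)/2 = 0.4750 s
robot covers v_R·T_r = 0.9500·0.2500 = 0.2375 m before braking
robot under decel: 0.9500²/(2·2.0000) = 0.2256 m
person approaches 1.6000·(0.2500+0.4750) = 1.1600 m
residual clearance needed = 0.1200+0.0250+0.1000 = 0.2450 m
S_min ≈ 0.2375+0.2256+1.1600+0.2450  ⇒  S_min = 2989/1600 m

S_min = 2989/1600 m = 1.8681 m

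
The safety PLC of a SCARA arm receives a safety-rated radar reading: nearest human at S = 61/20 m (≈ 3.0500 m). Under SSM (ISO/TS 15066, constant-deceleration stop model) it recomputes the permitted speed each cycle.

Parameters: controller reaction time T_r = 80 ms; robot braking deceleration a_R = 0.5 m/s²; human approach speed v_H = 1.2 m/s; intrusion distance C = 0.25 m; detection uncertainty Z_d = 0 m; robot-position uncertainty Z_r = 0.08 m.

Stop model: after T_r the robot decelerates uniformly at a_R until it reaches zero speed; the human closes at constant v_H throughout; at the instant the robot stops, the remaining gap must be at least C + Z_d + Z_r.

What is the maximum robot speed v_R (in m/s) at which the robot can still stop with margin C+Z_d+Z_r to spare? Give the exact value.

collect terms ⇒ (1)·v_R² + (62/25)·v_R + (-328/125) = 0
  disc = (62/25)² − 4·(1)·(-328/125) = 10404/625 ; √disc = 102/25
  v_R = (−(62/25) + 102/25) / (2·(1)) = 4/5 m/s
check:
T_s = v_R/a_R = (4/5)/(1/2) = 1.6000 s
reaction-phase robot travel = 0.8000·0.0800 = 0.0640 m
robot under decel: 0.8000²/(2·0.5000) = 0.6400 m
person approaches 1.2000·(0.0800+1.6000) = 2.0160 m
residual clearance needed = 0.2500+0.0000+0.0800 = 0.3300 m
sum ≈ 0.0640+0.6400+2.0160+0.3300 ≈ 3.0500 m = S ✓

v_R_max = 4/5 m/s = 0.8000 m/s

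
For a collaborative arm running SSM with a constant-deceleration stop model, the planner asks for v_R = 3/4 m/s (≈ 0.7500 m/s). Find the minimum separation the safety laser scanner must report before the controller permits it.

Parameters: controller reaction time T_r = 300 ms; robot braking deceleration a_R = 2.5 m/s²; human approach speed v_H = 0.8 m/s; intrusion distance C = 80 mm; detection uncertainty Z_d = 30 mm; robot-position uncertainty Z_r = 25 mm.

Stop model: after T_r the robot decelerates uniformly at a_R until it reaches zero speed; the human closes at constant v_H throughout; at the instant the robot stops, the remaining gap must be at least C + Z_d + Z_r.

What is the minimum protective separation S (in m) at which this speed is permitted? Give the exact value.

S_min = 381/400 m = 0.9525 m

braking lasts T_s = (3/4)/(5/2) = 0.3000 s
reaction-phase robot travel = 0.7500·0.3000 = 0.2250 m
robot under decel: 0.7500²/(2·2.5000) = 0.1125 m
person approaches 0.8000·(0.3000+0.3000) = 0.4800 m
residual clearance needed = 0.0800+0.0300+0.0250 = 0.1350 m
S_min ≈ 0.2250+0.1125+0.4800+0.1350  ⇒  S_min = 381/400 m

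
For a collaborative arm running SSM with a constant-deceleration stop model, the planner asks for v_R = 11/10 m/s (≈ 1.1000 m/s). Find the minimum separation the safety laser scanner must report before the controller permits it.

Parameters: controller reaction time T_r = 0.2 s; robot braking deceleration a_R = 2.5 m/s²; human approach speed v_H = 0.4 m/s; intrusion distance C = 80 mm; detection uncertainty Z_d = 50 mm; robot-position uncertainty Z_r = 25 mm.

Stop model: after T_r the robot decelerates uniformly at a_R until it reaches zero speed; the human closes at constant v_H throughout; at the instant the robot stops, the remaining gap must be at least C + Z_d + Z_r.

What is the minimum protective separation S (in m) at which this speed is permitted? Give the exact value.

S_min = 873/1000 m = 0.8730 m

T_s = v_R/a_R = (11/10)/(5/2) = 0.4400 s
robot in T_r: 1.1000·0.2000 = 0.2200 m
robot under decel: 1.1000²/(2·2.5000) = 0.2420 m
human closes 0.4000·0.6400 = 0.2560 m
margins: 0.0800+0.0500+0.0250 = 0.1550 m
S_min ≈ 0.2200+0.2420+0.2560+0.1550  ⇒  S_min = 873/1000 m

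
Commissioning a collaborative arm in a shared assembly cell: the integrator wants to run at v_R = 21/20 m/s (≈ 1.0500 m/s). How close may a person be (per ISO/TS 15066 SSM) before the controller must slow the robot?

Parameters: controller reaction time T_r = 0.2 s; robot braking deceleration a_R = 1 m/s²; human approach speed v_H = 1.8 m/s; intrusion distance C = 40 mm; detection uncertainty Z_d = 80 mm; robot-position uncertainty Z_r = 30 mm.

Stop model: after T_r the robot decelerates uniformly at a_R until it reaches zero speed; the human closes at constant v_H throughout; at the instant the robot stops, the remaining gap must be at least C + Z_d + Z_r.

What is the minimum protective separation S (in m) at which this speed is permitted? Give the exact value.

braking lasts T_s = (21/20)/1 = 1.0500 s
robot covers v_R·T_r = 1.0500·0.2000 = 0.2100 m before braking
braking distance = 1.0500²/(2·1.0000) = 0.5513 m
human over T_r+T_s: 1.8000·(0.2000+1.0500) = 2.2500 m
margins: 0.0400+0.0800+0.0300 = 0.1500 m
S_min ≈ 0.2100+0.5513+2.2500+0.1500  ⇒  S_min = 2529/800 m

S_min = 2529/800 m = 3.1612 m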